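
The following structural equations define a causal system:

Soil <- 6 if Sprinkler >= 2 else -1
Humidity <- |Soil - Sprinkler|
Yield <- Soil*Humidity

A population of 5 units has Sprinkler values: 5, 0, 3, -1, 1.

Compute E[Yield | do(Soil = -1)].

-2.6

The intervention sets Soil=-1 in all 5 units regardless of Sprinkler. Recomputing Yield per unit gives -6, -1, -4, 0, -2; average -2.6.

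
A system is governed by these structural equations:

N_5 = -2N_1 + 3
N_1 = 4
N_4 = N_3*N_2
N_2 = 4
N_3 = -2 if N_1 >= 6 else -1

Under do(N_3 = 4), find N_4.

The intervention breaks the incoming arrows to N_3: N_3 = -2 if N_1 >= 6 else -1 no longer applies, and N_3 = 4.
N_4 = N_3*N_2  [with N_3=4, N_2=4]  = 16

16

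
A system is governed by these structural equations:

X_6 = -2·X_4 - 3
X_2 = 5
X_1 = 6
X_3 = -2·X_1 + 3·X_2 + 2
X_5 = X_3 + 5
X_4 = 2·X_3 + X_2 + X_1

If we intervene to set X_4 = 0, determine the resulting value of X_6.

Under do(X_4=0), the mechanism X_4 = 2·X_3 + X_2 + X_1 is discarded; X_4 is fixed at 0.
X_6 = -2·X_4 - 3  [with X_4=0]  = -3

-3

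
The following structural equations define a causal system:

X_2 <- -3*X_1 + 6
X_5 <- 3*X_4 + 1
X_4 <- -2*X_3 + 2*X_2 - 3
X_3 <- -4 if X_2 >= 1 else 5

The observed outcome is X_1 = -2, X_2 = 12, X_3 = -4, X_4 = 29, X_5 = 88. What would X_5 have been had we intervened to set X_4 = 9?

Intervening sets X_4 = 9 and removes its equation (X_4 <- -2*X_3 + 2*X_2 - 3).
X_5 = 3*X_4 + 1  [with X_4=9]  = 28

28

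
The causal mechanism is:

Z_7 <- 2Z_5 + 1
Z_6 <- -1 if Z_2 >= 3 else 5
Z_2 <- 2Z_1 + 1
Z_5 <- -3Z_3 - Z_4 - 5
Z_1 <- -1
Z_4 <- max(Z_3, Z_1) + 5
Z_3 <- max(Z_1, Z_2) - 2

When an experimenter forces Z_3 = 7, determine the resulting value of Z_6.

The intervention breaks the incoming arrows to Z_3: Z_3 <- max(Z_1, Z_2) - 2 no longer applies, and Z_3 = 7.
No directed path runs from Z_3 to Z_6, so Z_6 keeps its natural value.
Z_2 = 2Z_1 + 1  [with Z_1=-1]  = -1
Z_6 = -1 if Z_2 >= 3 else 5  [with Z_2=-1]  = 5

5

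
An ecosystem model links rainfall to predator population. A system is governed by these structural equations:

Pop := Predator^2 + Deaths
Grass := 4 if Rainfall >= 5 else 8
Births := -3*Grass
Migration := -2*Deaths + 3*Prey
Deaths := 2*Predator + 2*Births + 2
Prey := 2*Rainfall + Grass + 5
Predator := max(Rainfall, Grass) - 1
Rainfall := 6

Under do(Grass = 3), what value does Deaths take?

Under do(Grass=3), the mechanism Grass := 4 if Rainfall >= 5 else 8 is discarded; Grass is fixed at 3.
Predator = max(Rainfall, Grass) - 1  [with Rainfall=6, Grass=3]  = 5
Births = -3*Grass  [with Grass=3]  = -9
Deaths = 2*Predator + 2*Births + 2  [with Predator=5, Births=-9]  = -6

-6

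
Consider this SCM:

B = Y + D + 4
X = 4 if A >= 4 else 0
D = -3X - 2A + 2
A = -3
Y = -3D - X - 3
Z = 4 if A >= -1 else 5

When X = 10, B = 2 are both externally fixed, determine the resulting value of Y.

Setting X = 10, B = 2 by intervention discards those variables' equations.
D = -3X - 2A + 2  [with X=10, A=-3]  = -22
Y = -3D - X - 3  [with D=-22, X=10]  = 53

53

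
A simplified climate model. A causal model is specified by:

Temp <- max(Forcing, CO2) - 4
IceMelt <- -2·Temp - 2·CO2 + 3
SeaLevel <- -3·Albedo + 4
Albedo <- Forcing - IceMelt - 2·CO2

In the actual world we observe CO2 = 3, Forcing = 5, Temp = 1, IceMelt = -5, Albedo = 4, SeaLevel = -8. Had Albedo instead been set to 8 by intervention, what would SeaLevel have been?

-20

The intervention breaks the incoming arrows to Albedo: Albedo <- Forcing - IceMelt - 2·CO2 no longer applies, and Albedo = 8.
SeaLevel = -3·Albedo + 4  [with Albedo=8]  = -20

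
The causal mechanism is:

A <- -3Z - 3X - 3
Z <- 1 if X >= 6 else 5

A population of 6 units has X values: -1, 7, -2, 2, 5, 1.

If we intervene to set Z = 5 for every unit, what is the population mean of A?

Under do(Z=5), Z's equation is replaced by Z=5 for every unit. Per-unit A: -15, -39, -12, -24, -33, -21. Mean = -24.

-24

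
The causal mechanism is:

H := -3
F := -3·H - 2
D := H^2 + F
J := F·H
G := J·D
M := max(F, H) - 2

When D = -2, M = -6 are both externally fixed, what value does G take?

The joint intervention fixes D = -2, M = -6, removing each variable's own equation.
F = -3·H - 2  [with H=-3]  = 7
J = F·H  [with F=7, H=-3]  = -21
G = J·D  [with J=-21, D=-2]  = 42

42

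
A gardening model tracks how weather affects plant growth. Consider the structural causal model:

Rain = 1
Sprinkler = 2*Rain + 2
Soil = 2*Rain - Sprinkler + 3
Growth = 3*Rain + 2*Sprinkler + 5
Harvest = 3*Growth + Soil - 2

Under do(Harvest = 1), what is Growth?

16

The intervention breaks the incoming arrows to Harvest: Harvest = 3*Growth + Soil - 2 no longer applies, and Harvest = 1.
Since Growth is not a descendant of the intervened variable, it is unaffected.
Sprinkler = 2*Rain + 2  [with Rain=1]  = 4
Growth = 3*Rain + 2*Sprinkler + 5  [with Rain=1, Sprinkler=4]  = 16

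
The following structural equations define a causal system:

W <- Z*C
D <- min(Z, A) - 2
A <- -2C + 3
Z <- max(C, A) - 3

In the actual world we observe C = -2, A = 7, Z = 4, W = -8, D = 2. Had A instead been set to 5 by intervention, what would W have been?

-4

Under do(A=5), the mechanism A <- -2C + 3 is discarded; A is fixed at 5.
Z = max(C, A) - 3  [with C=-2, A=5]  = 2
W = Z*C  [with Z=2, C=-2]  = -4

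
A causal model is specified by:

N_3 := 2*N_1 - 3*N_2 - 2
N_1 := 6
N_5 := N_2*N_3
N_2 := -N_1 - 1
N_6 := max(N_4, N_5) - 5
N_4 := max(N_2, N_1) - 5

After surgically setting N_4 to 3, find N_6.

-2

Under do(N_4=3), the mechanism N_4 := max(N_2, N_1) - 5 is discarded; N_4 is fixed at 3.
N_2 = -N_1 - 1  [with N_1=6]  = -7
N_3 = 2*N_1 - 3*N_2 - 2  [with N_1=6, N_2=-7]  = 31
N_5 = N_2*N_3  [with N_2=-7, N_3=31]  = -217
N_6 = max(N_4, N_5) - 5  [with N_4=3, N_5=-217]  = -2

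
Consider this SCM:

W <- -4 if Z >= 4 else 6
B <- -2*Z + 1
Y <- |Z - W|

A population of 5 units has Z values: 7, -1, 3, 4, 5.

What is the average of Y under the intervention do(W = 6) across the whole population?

2.8

do(W=6) breaks W's dependence on Z. With W=6 fixed, Y across the units is 1, 7, 3, 2, 1, mean 2.8.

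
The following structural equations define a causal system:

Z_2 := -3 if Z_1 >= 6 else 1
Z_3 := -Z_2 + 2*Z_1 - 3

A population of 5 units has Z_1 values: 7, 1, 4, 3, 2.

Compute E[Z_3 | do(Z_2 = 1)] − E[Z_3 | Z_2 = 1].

do(Z_2=1) breaks Z_2's dependence on Z_1. With Z_2=1 fixed, Z_3 across the units is 10, -2, 4, 2, 0, mean 2.8.
Observing Z_2=1 restricts to units where Z_2's equation naturally yields 1: Z_1 ∈ {1, 4, 3, 2}. In that subpopulation Z_3 = -2, 4, 2, 0, mean 1.
Difference = 2.8 − 1 = 1.8.

1.8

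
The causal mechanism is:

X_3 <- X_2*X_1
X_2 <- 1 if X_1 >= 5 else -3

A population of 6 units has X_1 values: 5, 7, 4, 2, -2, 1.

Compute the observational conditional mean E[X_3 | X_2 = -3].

-3.75

E[X_3|X_2=-3] averages over only the 4 units with X_2=-3 (X_1 = 4, 2, -2, 1): X_3 = -12, -6, 6, -3, mean -3.75.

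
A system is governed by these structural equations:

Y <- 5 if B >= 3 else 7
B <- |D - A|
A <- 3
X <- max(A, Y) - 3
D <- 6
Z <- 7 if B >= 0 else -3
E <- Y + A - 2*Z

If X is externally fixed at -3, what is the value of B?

3

do(X=-3) replaces the equation X <- max(A, Y) - 3 with the constant X = -3.
B is not downstream of the intervention, so its value is determined by the original equations.
B = |D - A|  [with D=6, A=3]  = 3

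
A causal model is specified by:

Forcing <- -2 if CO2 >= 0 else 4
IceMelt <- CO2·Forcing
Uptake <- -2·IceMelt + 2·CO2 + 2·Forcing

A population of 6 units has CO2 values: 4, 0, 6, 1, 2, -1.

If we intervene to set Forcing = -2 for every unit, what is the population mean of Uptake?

8

The intervention sets Forcing=-2 in all 6 units regardless of CO2. Recomputing Uptake per unit gives 20, -4, 32, 2, 8, -10; average 8.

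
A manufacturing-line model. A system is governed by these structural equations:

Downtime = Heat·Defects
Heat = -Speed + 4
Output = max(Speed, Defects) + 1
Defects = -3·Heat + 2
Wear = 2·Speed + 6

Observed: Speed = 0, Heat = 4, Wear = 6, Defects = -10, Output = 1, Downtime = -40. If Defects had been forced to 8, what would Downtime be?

32

Under do(Defects=8), the mechanism Defects = -3·Heat + 2 is discarded; Defects is fixed at 8.
Heat = -Speed + 4  [with Speed=0]  = 4
Downtime = Heat·Defects  [with Heat=4, Defects=8]  = 32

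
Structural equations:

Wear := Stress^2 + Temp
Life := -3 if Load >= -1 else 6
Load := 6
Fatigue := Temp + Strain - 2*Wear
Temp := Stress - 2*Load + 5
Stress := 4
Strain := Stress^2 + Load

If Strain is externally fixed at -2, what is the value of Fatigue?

-31

The intervention breaks the incoming arrows to Strain: Strain := Stress^2 + Load no longer applies, and Strain = -2.
Temp = Stress - 2*Load + 5  [with Stress=4, Load=6]  = -3
Wear = Stress^2 + Temp  [with Stress=4, Temp=-3]  = 13
Fatigue = Temp + Strain - 2*Wear  [with Temp=-3, Strain=-2, Wear=13]  = -31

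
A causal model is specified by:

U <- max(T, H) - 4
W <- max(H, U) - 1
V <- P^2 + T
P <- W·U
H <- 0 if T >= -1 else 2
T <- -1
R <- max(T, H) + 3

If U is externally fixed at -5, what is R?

3

The intervention breaks the incoming arrows to U: U <- max(T, H) - 4 no longer applies, and U = -5.
R is not downstream of the intervention, so its value is determined by the original equations.
H = 0 if T >= -1 else 2  [with T=-1]  = 0
R = max(T, H) + 3  [with T=-1, H=0]  = 3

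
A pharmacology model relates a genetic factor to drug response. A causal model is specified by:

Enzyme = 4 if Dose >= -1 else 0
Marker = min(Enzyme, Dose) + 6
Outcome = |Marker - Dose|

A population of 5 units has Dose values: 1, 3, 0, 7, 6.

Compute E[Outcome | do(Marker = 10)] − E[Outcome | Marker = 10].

3.1

The intervention sets Marker=10 in all 5 units regardless of Dose. Recomputing Outcome per unit gives 9, 7, 10, 3, 4; average 6.6.
E[Outcome|Marker=10] averages over only the 2 units with Marker=10 (Dose = 7, 6): Outcome = 3, 4, mean 3.5.
Difference = 6.6 − 3.5 = 3.1.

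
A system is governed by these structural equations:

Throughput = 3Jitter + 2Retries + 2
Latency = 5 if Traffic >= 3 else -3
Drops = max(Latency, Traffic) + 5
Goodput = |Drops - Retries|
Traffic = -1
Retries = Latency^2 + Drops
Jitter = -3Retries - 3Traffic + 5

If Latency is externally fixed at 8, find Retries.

Under do(Latency=8), the mechanism Latency = 5 if Traffic >= 3 else -3 is discarded; Latency is fixed at 8.
Drops = max(Latency, Traffic) + 5  [with Latency=8, Traffic=-1]  = 13
Retries = Latency^2 + Drops  [with Latency=8, Drops=13]  = 77

77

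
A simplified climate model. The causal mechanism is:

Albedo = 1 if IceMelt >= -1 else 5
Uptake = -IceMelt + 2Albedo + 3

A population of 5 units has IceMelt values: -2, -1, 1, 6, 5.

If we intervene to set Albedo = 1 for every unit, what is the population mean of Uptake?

Every unit gets Albedo=1 under the intervention. Uptake values become 7, 6, 4, -1, 0; E[Uptake|do(Albedo=1)] = 3.2.

3.2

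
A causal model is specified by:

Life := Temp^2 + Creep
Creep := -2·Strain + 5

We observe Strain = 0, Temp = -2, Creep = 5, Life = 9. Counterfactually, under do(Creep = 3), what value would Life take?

The intervention breaks the incoming arrows to Creep: Creep := -2·Strain + 5 no longer applies, and Creep = 3.
Life = Temp^2 + Creep  [with Temp=-2, Creep=3]  = 7

7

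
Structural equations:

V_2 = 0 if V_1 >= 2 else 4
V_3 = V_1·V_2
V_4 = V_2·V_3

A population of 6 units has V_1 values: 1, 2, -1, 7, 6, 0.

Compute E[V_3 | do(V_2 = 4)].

10

Under do(V_2=4), V_2's equation is replaced by V_2=4 for every unit. Per-unit V_3: 4, 8, -4, 28, 24, 0. Mean = 10.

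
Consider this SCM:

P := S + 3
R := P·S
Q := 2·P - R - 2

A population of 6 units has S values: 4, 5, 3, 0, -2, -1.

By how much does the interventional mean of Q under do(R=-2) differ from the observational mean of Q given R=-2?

The intervention sets R=-2 in all 6 units regardless of S. Recomputing Q per unit gives 14, 16, 12, 6, 2, 4; average 9.
E[Q|R=-2] averages over only the 2 units with R=-2 (S = -2, -1): Q = 2, 4, mean 3.
Difference = 9 − 3 = 6.

6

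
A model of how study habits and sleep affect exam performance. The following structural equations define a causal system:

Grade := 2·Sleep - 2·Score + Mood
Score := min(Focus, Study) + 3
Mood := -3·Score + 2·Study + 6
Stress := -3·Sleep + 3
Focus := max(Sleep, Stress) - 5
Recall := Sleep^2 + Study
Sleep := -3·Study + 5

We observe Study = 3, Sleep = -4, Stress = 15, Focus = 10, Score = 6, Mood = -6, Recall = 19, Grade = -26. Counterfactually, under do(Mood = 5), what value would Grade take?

Intervening sets Mood = 5 and removes its equation (Mood := -3·Score + 2·Study + 6).
Sleep = -3·Study + 5  [with Study=3]  = -4
Stress = -3·Sleep + 3  [with Sleep=-4]  = 15
Focus = max(Sleep, Stress) - 5  [with Sleep=-4, Stress=15]  = 10
Score = min(Focus, Study) + 3  [with Focus=10, Study=3]  = 6
Grade = 2·Sleep - 2·Score + Mood  [with Sleep=-4, Score=6, Mood=5]  = -15

-15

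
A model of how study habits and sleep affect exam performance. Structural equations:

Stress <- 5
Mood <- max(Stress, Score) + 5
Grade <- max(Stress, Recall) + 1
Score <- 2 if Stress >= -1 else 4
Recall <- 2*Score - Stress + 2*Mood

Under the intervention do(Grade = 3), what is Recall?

19

The intervention breaks the incoming arrows to Grade: Grade <- max(Stress, Recall) + 1 no longer applies, and Grade = 3.
Since Recall is not a descendant of the intervened variable, it is unaffected.
Score = 2 if Stress >= -1 else 4  [with Stress=5]  = 2
Mood = max(Stress, Score) + 5  [with Stress=5, Score=2]  = 10
Recall = 2*Score - Stress + 2*Mood  [with Score=2, Stress=5, Mood=10]  = 19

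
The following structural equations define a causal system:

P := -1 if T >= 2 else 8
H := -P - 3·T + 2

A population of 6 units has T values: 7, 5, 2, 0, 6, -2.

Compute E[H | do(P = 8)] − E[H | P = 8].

The intervention sets P=8 in all 6 units regardless of T. Recomputing H per unit gives -27, -21, -12, -6, -24, 0; average -15.
E[H|P=8] averages over only the 2 units with P=8 (T = 0, -2): H = -6, 0, mean -3.
Difference = -15 − (-3) = -12.

-12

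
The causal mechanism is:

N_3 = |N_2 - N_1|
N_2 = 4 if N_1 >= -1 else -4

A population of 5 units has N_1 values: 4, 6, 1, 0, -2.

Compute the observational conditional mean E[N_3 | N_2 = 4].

Observing N_2=4 restricts to units where N_2's equation naturally yields 4: N_1 ∈ {4, 6, 1, 0}. In that subpopulation N_3 = 0, 2, 3, 4, mean 2.25.

2.25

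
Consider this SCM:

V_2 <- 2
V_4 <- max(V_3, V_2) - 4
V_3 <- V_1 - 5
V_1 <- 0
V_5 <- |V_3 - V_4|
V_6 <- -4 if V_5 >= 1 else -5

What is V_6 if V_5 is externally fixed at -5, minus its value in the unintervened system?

The intervention breaks the incoming arrows to V_5: V_5 <- |V_3 - V_4| no longer applies, and V_5 = -5.
V_6 = -4 if V_5 >= 1 else -5  [with V_5=-5]  = -5
Without intervention: V_3 = V_1 - 5  [with V_1=0]  = -5; V_4 = max(V_3, V_2) - 4  [with V_3=-5, V_2=2]  = -2; V_5 = |V_3 - V_4|  [with V_3=-5, V_4=-2]  = 3; V_6 = -4 if V_5 >= 1 else -5  [with V_5=3]  = -4.
Change = -5 − (-4) = -1.

-1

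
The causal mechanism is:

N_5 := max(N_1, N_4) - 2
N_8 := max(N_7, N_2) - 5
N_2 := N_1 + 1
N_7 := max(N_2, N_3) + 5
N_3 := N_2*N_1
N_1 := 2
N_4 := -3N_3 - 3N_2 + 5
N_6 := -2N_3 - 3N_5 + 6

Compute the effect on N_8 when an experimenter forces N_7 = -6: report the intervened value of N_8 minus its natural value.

-8

do(N_7=-6) replaces the equation N_7 := max(N_2, N_3) + 5 with the constant N_7 = -6.
N_2 = N_1 + 1  [with N_1=2]  = 3
N_8 = max(N_7, N_2) - 5  [with N_7=-6, N_2=3]  = -2
Without intervention: N_2 = N_1 + 1  [with N_1=2]  = 3; N_3 = N_2*N_1  [with N_2=3, N_1=2]  = 6; N_7 = max(N_2, N_3) + 5  [with N_2=3, N_3=6]  = 11; N_8 = max(N_7, N_2) - 5  [with N_7=11, N_2=3]  = 6.
Change = -2 − 6 = -8.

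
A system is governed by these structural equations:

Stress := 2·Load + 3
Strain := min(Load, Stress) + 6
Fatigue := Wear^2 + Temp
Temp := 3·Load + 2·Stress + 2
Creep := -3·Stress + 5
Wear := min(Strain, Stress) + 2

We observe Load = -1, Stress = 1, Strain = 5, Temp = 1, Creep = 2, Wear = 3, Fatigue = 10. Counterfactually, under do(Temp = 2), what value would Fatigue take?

The intervention breaks the incoming arrows to Temp: Temp := 3·Load + 2·Stress + 2 no longer applies, and Temp = 2.
Stress = 2·Load + 3  [with Load=-1]  = 1
Strain = min(Load, Stress) + 6  [with Load=-1, Stress=1]  = 5
Wear = min(Strain, Stress) + 2  [with Strain=5, Stress=1]  = 3
Fatigue = Wear^2 + Temp  [with Wear=3, Temp=2]  = 11

11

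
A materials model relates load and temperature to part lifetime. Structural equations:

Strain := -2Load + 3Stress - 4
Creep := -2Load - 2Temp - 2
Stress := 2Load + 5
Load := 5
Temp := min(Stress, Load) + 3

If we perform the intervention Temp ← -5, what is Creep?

-2

Intervening sets Temp = -5 and removes its equation (Temp := min(Stress, Load) + 3).
Creep = -2Load - 2Temp - 2  [with Load=5, Temp=-5]  = -2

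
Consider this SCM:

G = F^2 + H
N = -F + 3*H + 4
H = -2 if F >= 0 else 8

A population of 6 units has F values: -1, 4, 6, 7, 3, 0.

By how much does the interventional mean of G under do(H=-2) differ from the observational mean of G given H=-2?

-3.5

Under do(H=-2), H's equation is replaced by H=-2 for every unit. Per-unit G: -1, 14, 34, 47, 7, -2. Mean = 16.5.
Observing H=-2 restricts to units where H's equation naturally yields -2: F ∈ {4, 6, 7, 3, 0}. In that subpopulation G = 14, 34, 47, 7, -2, mean 20.
Difference = 16.5 − 20 = -3.5.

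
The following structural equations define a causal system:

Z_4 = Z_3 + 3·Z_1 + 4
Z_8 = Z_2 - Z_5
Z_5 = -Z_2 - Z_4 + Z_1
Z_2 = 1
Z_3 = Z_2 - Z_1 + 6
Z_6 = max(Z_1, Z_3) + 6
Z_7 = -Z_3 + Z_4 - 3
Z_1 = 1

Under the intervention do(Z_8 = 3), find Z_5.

-13

do(Z_8=3) replaces the equation Z_8 = Z_2 - Z_5 with the constant Z_8 = 3.
Z_5 is not downstream of the intervention, so its value is determined by the original equations.
Z_3 = Z_2 - Z_1 + 6  [with Z_2=1, Z_1=1]  = 6
Z_4 = Z_3 + 3·Z_1 + 4  [with Z_3=6, Z_1=1]  = 13
Z_5 = -Z_2 - Z_4 + Z_1  [with Z_2=1, Z_4=13, Z_1=1]  = -13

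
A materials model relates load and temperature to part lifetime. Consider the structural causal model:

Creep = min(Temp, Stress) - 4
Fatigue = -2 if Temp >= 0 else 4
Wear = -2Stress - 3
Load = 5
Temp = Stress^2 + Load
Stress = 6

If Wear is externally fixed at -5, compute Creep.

The intervention breaks the incoming arrows to Wear: Wear = -2Stress - 3 no longer applies, and Wear = -5.
Since Creep is not a descendant of the intervened variable, it is unaffected.
Temp = Stress^2 + Load  [with Stress=6, Load=5]  = 41
Creep = min(Temp, Stress) - 4  [with Temp=41, Stress=6]  = 2

2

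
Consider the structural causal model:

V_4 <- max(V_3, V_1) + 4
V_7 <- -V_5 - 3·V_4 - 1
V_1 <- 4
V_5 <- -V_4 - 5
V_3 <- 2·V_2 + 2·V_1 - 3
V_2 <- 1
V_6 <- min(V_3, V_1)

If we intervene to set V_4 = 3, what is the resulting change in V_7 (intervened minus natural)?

16

The intervention breaks the incoming arrows to V_4: V_4 <- max(V_3, V_1) + 4 no longer applies, and V_4 = 3.
V_5 = -V_4 - 5  [with V_4=3]  = -8
V_7 = -V_5 - 3·V_4 - 1  [with V_5=-8, V_4=3]  = -2
Without intervention: V_3 = 2·V_2 + 2·V_1 - 3  [with V_2=1, V_1=4]  = 7; V_4 = max(V_3, V_1) + 4  [with V_3=7, V_1=4]  = 11; V_5 = -V_4 - 5  [with V_4=11]  = -16; V_7 = -V_5 - 3·V_4 - 1  [with V_5=-16, V_4=11]  = -18.
Change = -2 − (-18) = 16.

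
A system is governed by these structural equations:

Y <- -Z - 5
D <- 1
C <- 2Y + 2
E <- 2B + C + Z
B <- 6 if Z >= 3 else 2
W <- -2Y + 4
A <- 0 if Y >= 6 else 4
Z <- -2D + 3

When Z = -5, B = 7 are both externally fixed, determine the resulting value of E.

The joint intervention fixes Z = -5, B = 7, removing each variable's own equation.
Y = -Z - 5  [with Z=-5]  = 0
C = 2Y + 2  [with Y=0]  = 2
E = 2B + C + Z  [with B=7, C=2, Z=-5]  = 11

11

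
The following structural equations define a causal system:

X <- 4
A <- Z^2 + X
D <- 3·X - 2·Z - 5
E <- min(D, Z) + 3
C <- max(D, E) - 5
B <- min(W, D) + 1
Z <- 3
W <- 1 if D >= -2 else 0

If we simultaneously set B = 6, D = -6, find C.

Under do(B = 6, D = -6), each intervened variable's structural equation is replaced by its fixed value.
E = min(D, Z) + 3  [with D=-6, Z=3]  = -3
C = max(D, E) - 5  [with D=-6, E=-3]  = -8

-8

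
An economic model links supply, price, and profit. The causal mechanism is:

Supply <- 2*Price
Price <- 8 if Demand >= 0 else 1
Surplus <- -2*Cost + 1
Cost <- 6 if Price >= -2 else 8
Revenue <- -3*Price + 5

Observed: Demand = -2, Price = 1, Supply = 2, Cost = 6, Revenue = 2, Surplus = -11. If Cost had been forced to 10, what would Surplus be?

-19

Under do(Cost=10), the mechanism Cost <- 6 if Price >= -2 else 8 is discarded; Cost is fixed at 10.
Surplus = -2*Cost + 1  [with Cost=10]  = -19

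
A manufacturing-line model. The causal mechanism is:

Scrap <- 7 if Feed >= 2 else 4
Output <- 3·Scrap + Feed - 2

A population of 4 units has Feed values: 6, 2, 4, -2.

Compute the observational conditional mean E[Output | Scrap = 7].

23

E[Output|Scrap=7] averages over only the 3 units with Scrap=7 (Feed = 6, 2, 4): Output = 25, 21, 23, mean 23.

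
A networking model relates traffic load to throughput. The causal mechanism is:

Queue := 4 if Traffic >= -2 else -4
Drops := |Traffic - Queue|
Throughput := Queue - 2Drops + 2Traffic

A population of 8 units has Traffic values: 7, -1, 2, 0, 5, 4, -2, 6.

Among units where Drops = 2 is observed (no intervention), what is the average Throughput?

Observing Drops=2 restricts to units where Drops's equation naturally yields 2: Traffic ∈ {2, 6}. In that subpopulation Throughput = 4, 12, mean 8.

8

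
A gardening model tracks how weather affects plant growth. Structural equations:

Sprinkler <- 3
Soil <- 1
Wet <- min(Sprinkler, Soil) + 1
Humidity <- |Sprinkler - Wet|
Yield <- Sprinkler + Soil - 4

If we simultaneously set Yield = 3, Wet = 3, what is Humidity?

Under do(Yield = 3, Wet = 3), each intervened variable's structural equation is replaced by its fixed value.
Humidity = |Sprinkler - Wet|  [with Sprinkler=3, Wet=3]  = 0

0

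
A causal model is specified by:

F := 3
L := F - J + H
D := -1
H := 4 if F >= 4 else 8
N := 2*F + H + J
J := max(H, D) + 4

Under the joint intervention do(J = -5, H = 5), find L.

13

The joint intervention fixes J = -5, H = 5, removing each variable's own equation.
L = F - J + H  [with F=3, J=-5, H=5]  = 13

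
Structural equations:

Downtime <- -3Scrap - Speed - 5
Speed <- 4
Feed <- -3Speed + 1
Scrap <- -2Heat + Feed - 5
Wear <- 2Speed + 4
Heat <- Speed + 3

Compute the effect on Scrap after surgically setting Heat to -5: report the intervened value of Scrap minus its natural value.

24

do(Heat=-5) replaces the equation Heat <- Speed + 3 with the constant Heat = -5.
Feed = -3Speed + 1  [with Speed=4]  = -11
Scrap = -2Heat + Feed - 5  [with Heat=-5, Feed=-11]  = -6
Without intervention: Feed = -3Speed + 1  [with Speed=4]  = -11; Heat = Speed + 3  [with Speed=4]  = 7; Scrap = -2Heat + Feed - 5  [with Heat=7, Feed=-11]  = -30.
Change = -6 − (-30) = 24.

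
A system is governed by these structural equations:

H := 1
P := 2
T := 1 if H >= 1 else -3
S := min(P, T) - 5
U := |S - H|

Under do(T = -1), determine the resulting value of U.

do(T=-1) replaces the equation T := 1 if H >= 1 else -3 with the constant T = -1.
S = min(P, T) - 5  [with P=2, T=-1]  = -6
U = |S - H|  [with S=-6, H=1]  = 7

7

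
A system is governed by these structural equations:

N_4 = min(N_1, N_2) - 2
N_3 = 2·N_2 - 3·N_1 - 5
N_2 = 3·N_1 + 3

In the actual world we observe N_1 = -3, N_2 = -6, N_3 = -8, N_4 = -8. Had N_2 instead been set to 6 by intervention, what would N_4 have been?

Under do(N_2=6), the mechanism N_2 = 3·N_1 + 3 is discarded; N_2 is fixed at 6.
N_4 = min(N_1, N_2) - 2  [with N_1=-3, N_2=6]  = -5

-5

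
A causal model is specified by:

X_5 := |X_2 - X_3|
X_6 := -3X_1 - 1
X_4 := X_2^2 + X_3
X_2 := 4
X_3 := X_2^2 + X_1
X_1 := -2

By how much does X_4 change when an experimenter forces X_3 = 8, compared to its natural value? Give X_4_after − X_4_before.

-6

The intervention breaks the incoming arrows to X_3: X_3 := X_2^2 + X_1 no longer applies, and X_3 = 8.
X_4 = X_2^2 + X_3  [with X_2=4, X_3=8]  = 24
Without intervention: X_3 = X_2^2 + X_1  [with X_2=4, X_1=-2]  = 14; X_4 = X_2^2 + X_3  [with X_2=4, X_3=14]  = 30.
Change = 24 − 30 = -6.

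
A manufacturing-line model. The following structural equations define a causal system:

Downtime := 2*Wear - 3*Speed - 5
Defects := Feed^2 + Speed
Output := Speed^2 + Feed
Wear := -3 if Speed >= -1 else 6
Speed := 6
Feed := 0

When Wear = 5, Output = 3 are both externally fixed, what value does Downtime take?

-13

Setting Wear = 5, Output = 3 by intervention discards those variables' equations.
Downtime = 2*Wear - 3*Speed - 5  [with Wear=5, Speed=6]  = -13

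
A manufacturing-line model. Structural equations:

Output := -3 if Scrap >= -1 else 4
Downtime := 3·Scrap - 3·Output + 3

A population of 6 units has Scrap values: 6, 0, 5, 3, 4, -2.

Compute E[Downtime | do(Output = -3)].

20

The intervention sets Output=-3 in all 6 units regardless of Scrap. Recomputing Downtime per unit gives 30, 12, 27, 21, 24, 6; average 20.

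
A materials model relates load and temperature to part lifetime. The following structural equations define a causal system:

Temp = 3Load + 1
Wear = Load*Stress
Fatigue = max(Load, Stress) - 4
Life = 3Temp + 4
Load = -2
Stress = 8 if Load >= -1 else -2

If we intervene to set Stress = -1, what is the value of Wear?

2

Under do(Stress=-1), the mechanism Stress = 8 if Load >= -1 else -2 is discarded; Stress is fixed at -1.
Wear = Load*Stress  [with Load=-2, Stress=-1]  = 2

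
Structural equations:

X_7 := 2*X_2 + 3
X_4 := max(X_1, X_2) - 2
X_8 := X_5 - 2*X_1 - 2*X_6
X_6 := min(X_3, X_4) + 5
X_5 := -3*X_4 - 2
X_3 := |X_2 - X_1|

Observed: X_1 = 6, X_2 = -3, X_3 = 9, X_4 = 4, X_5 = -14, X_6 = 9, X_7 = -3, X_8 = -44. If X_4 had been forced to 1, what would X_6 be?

Under do(X_4=1), the mechanism X_4 := max(X_1, X_2) - 2 is discarded; X_4 is fixed at 1.
X_3 = |X_2 - X_1|  [with X_2=-3, X_1=6]  = 9
X_6 = min(X_3, X_4) + 5  [with X_3=9, X_4=1]  = 6

6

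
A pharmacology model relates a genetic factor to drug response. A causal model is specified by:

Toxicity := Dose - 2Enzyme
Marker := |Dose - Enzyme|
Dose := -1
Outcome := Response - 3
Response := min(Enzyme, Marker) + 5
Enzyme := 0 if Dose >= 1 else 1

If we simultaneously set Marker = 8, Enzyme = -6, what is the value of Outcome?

-4

Setting Marker = 8, Enzyme = -6 by intervention discards those variables' equations.
Response = min(Enzyme, Marker) + 5  [with Enzyme=-6, Marker=8]  = -1
Outcome = Response - 3  [with Response=-1]  = -4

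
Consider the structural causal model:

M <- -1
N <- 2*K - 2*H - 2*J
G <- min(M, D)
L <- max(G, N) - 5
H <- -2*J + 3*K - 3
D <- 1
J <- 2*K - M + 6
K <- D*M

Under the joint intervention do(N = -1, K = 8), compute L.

Setting N = -1, K = 8 by intervention discards those variables' equations.
G = min(M, D)  [with M=-1, D=1]  = -1
L = max(G, N) - 5  [with G=-1, N=-1]  = -6

-6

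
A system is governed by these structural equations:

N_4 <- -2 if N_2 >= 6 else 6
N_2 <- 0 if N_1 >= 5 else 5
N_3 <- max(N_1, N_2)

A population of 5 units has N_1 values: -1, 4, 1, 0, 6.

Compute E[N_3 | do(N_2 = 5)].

5.2

Under do(N_2=5), N_2's equation is replaced by N_2=5 for every unit. Per-unit N_3: 5, 5, 5, 5, 6. Mean = 5.2.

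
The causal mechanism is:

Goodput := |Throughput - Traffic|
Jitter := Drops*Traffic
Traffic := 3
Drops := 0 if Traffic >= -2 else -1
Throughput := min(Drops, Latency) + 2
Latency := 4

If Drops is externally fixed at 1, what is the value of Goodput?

0

The intervention breaks the incoming arrows to Drops: Drops := 0 if Traffic >= -2 else -1 no longer applies, and Drops = 1.
Throughput = min(Drops, Latency) + 2  [with Drops=1, Latency=4]  = 3
Goodput = |Throughput - Traffic|  [with Throughput=3, Traffic=3]  = 0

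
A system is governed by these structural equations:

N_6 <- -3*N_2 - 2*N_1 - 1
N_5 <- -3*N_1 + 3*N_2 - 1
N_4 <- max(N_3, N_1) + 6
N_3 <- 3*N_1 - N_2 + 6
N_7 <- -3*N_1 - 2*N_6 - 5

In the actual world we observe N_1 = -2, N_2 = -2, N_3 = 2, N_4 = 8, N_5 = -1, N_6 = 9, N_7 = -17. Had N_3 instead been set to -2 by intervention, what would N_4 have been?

4

The intervention breaks the incoming arrows to N_3: N_3 <- 3*N_1 - N_2 + 6 no longer applies, and N_3 = -2.
N_4 = max(N_3, N_1) + 6  [with N_3=-2, N_1=-2]  = 4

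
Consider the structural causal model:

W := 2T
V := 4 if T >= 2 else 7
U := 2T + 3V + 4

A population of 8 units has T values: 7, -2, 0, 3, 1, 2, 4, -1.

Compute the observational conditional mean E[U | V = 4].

Conditioning on V=4 selects the 4 unit(s) with T ∈ {7, 3, 2, 4}. Their U values: 30, 22, 20, 24. Mean = 24.

24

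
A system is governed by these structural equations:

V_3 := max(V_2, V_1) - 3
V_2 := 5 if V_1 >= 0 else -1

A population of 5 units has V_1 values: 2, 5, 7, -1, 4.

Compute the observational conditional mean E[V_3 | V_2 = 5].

2.5

E[V_3|V_2=5] averages over only the 4 units with V_2=5 (V_1 = 2, 5, 7, 4): V_3 = 2, 2, 4, 2, mean 2.5.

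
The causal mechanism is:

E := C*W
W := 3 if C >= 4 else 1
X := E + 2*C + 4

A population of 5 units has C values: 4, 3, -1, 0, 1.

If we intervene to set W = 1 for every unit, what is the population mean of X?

The intervention sets W=1 in all 5 units regardless of C. Recomputing X per unit gives 16, 13, 1, 4, 7; average 8.2.

8.2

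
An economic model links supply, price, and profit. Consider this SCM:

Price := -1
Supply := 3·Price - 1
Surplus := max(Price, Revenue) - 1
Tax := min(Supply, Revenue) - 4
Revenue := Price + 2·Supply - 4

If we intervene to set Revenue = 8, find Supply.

Under do(Revenue=8), the mechanism Revenue := Price + 2·Supply - 4 is discarded; Revenue is fixed at 8.
Since Supply is not a descendant of the intervened variable, it is unaffected.
Supply = 3·Price - 1  [with Price=-1]  = -4

-4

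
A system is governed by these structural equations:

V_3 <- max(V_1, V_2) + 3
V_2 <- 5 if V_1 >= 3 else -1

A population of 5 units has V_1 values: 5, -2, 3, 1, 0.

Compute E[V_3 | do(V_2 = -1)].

Under do(V_2=-1), V_2's equation is replaced by V_2=-1 for every unit. Per-unit V_3: 8, 2, 6, 4, 3. Mean = 4.6.

4.6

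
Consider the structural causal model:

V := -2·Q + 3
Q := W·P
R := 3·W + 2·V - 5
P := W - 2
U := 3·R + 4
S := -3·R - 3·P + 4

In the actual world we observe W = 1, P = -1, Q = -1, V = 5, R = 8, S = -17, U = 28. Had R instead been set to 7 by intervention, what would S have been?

-14

The intervention breaks the incoming arrows to R: R := 3·W + 2·V - 5 no longer applies, and R = 7.
P = W - 2  [with W=1]  = -1
S = -3·R - 3·P + 4  [with R=7, P=-1]  = -14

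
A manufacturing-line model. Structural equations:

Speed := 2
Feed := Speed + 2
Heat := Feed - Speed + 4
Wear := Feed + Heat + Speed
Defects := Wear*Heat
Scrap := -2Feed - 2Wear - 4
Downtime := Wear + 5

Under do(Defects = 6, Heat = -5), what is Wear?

Under do(Defects = 6, Heat = -5), each intervened variable's structural equation is replaced by its fixed value.
Feed = Speed + 2  [with Speed=2]  = 4
Wear = Feed + Heat + Speed  [with Feed=4, Heat=-5, Speed=2]  = 1

1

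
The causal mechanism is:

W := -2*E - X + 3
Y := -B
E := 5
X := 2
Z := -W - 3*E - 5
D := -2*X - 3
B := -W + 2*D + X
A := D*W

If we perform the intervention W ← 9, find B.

-21

do(W=9) replaces the equation W := -2*E - X + 3 with the constant W = 9.
D = -2*X - 3  [with X=2]  = -7
B = -W + 2*D + X  [with W=9, D=-7, X=2]  = -21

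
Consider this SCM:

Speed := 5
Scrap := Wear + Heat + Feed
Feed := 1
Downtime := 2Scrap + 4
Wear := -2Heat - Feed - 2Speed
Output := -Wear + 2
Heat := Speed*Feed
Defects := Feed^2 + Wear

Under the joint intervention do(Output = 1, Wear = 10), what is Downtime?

The joint intervention fixes Output = 1, Wear = 10, removing each variable's own equation.
Heat = Speed*Feed  [with Speed=5, Feed=1]  = 5
Scrap = Wear + Heat + Feed  [with Wear=10, Heat=5, Feed=1]  = 16
Downtime = 2Scrap + 4  [with Scrap=16]  = 36

36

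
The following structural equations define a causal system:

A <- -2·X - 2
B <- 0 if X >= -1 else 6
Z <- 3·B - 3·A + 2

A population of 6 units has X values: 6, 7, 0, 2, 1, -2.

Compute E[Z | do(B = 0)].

The intervention sets B=0 in all 6 units regardless of X. Recomputing Z per unit gives 44, 50, 8, 20, 14, -4; average 22.

22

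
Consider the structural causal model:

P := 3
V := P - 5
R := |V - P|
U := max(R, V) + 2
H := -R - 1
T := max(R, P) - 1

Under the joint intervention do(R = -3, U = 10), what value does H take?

Setting R = -3, U = 10 by intervention discards those variables' equations.
H = -R - 1  [with R=-3]  = 2

2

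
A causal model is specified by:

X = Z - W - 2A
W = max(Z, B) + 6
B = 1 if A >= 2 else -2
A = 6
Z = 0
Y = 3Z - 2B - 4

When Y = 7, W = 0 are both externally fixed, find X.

Setting Y = 7, W = 0 by intervention discards those variables' equations.
X = Z - W - 2A  [with Z=0, W=0, A=6]  = -12

-12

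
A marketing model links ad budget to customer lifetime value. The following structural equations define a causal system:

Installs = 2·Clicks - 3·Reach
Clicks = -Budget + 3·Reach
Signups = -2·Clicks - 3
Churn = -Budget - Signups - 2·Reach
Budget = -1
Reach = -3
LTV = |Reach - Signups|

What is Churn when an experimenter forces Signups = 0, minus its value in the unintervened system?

The intervention breaks the incoming arrows to Signups: Signups = -2·Clicks - 3 no longer applies, and Signups = 0.
Churn = -Budget - Signups - 2·Reach  [with Budget=-1, Signups=0, Reach=-3]  = 7
Without intervention: Clicks = -Budget + 3·Reach  [with Budget=-1, Reach=-3]  = -8; Signups = -2·Clicks - 3  [with Clicks=-8]  = 13; Churn = -Budget - Signups - 2·Reach  [with Budget=-1, Signups=13, Reach=-3]  = -6.
Change = 7 − (-6) = 13.

13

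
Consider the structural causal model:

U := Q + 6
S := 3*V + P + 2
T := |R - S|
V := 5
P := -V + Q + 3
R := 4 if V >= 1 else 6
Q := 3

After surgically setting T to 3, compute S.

do(T=3) replaces the equation T := |R - S| with the constant T = 3.
No directed path runs from T to S, so S keeps its natural value.
P = -V + Q + 3  [with V=5, Q=3]  = 1
S = 3*V + P + 2  [with V=5, P=1]  = 18

18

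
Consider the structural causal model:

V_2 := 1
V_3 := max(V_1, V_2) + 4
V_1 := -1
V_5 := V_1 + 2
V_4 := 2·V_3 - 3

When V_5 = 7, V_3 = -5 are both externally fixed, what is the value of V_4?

-13

Under do(V_5 = 7, V_3 = -5), each intervened variable's structural equation is replaced by its fixed value.
V_4 = 2·V_3 - 3  [with V_3=-5]  = -13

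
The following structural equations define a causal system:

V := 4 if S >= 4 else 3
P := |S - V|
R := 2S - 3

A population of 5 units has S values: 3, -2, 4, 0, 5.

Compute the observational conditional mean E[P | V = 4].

Observing V=4 restricts to units where V's equation naturally yields 4: S ∈ {4, 5}. In that subpopulation P = 0, 1, mean 0.5.

0.5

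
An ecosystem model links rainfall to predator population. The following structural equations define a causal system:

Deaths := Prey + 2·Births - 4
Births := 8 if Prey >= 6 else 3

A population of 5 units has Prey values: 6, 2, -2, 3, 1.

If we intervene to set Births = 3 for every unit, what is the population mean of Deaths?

Under do(Births=3), Births's equation is replaced by Births=3 for every unit. Per-unit Deaths: 8, 4, 0, 5, 3. Mean = 4.

4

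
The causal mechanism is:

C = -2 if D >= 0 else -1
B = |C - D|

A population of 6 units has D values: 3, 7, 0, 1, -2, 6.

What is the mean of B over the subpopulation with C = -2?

E[B|C=-2] averages over only the 5 units with C=-2 (D = 3, 7, 0, 1, 6): B = 5, 9, 2, 3, 8, mean 5.4.

5.4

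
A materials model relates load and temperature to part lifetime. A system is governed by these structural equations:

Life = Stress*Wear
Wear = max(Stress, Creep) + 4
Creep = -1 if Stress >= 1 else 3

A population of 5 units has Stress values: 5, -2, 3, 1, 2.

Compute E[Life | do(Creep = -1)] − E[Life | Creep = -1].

-5.35

do(Creep=-1) breaks Creep's dependence on Stress. With Creep=-1 fixed, Life across the units is 45, -6, 21, 5, 12, mean 15.4.
Conditioning on Creep=-1 selects the 4 unit(s) with Stress ∈ {5, 3, 1, 2}. Their Life values: 45, 21, 5, 12. Mean = 20.75.
Difference = 15.4 − 20.75 = -5.35.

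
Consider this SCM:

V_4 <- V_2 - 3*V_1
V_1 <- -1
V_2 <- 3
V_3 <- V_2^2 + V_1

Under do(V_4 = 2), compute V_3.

Under do(V_4=2), the mechanism V_4 <- V_2 - 3*V_1 is discarded; V_4 is fixed at 2.
Since V_3 is not a descendant of the intervened variable, it is unaffected.
V_3 = V_2^2 + V_1  [with V_2=3, V_1=-1]  = 8

8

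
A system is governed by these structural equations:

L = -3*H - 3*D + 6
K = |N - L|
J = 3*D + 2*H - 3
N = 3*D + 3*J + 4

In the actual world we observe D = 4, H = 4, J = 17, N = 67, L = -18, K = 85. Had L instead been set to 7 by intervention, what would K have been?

The intervention breaks the incoming arrows to L: L = -3*H - 3*D + 6 no longer applies, and L = 7.
J = 3*D + 2*H - 3  [with D=4, H=4]  = 17
N = 3*D + 3*J + 4  [with D=4, J=17]  = 67
K = |N - L|  [with N=67, L=7]  = 60

60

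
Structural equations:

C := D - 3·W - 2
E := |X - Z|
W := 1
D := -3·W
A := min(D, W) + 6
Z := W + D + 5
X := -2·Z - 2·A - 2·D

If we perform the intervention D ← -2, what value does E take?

16

Under do(D=-2), the mechanism D := -3·W is discarded; D is fixed at -2.
Z = W + D + 5  [with W=1, D=-2]  = 4
A = min(D, W) + 6  [with D=-2, W=1]  = 4
X = -2·Z - 2·A - 2·D  [with Z=4, A=4, D=-2]  = -12
E = |X - Z|  [with X=-12, Z=4]  = 16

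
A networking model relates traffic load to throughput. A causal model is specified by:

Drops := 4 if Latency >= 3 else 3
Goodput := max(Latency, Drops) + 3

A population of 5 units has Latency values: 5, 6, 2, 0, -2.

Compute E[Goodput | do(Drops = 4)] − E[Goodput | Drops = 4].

Under do(Drops=4), Drops's equation is replaced by Drops=4 for every unit. Per-unit Goodput: 8, 9, 7, 7, 7. Mean = 7.6.
Observing Drops=4 restricts to units where Drops's equation naturally yields 4: Latency ∈ {5, 6}. In that subpopulation Goodput = 8, 9, mean 8.5.
Difference = 7.6 − 8.5 = -0.9.

-0.9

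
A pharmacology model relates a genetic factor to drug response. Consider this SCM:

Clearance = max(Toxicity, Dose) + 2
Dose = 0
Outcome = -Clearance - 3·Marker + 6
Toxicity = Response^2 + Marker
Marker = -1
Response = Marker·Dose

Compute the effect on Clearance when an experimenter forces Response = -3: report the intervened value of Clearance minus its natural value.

do(Response=-3) replaces the equation Response = Marker·Dose with the constant Response = -3.
Toxicity = Response^2 + Marker  [with Response=-3, Marker=-1]  = 8
Clearance = max(Toxicity, Dose) + 2  [with Toxicity=8, Dose=0]  = 10
Without intervention: Response = Marker·Dose  [with Marker=-1, Dose=0]  = 0; Toxicity = Response^2 + Marker  [with Response=0, Marker=-1]  = -1; Clearance = max(Toxicity, Dose) + 2  [with Toxicity=-1, Dose=0]  = 2.
Change = 10 − 2 = 8.

8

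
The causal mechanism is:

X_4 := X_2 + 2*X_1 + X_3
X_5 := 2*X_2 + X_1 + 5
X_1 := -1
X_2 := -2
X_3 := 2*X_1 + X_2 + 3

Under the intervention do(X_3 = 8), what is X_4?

The intervention breaks the incoming arrows to X_3: X_3 := 2*X_1 + X_2 + 3 no longer applies, and X_3 = 8.
X_4 = X_2 + 2*X_1 + X_3  [with X_2=-2, X_1=-1, X_3=8]  = 4

4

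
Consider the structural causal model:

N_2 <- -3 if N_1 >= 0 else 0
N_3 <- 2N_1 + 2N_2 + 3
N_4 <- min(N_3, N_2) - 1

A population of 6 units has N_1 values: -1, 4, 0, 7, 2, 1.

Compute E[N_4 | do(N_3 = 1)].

The intervention sets N_3=1 in all 6 units regardless of N_1. Recomputing N_4 per unit gives -1, -4, -4, -4, -4, -4; average -3.5.

-3.5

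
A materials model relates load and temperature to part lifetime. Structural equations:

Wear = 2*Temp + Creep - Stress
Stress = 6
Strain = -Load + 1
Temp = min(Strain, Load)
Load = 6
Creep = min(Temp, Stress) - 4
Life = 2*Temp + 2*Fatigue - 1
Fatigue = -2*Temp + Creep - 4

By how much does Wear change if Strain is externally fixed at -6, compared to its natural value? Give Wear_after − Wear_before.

The intervention breaks the incoming arrows to Strain: Strain = -Load + 1 no longer applies, and Strain = -6.
Temp = min(Strain, Load)  [with Strain=-6, Load=6]  = -6
Creep = min(Temp, Stress) - 4  [with Temp=-6, Stress=6]  = -10
Wear = 2*Temp + Creep - Stress  [with Temp=-6, Creep=-10, Stress=6]  = -28
Without intervention: Strain = -Load + 1  [with Load=6]  = -5; Temp = min(Strain, Load)  [with Strain=-5, Load=6]  = -5; Creep = min(Temp, Stress) - 4  [with Temp=-5, Stress=6]  = -9; Wear = 2*Temp + Creep - Stress  [with Temp=-5, Creep=-9, Stress=6]  = -25.
Change = -28 − (-25) = -3.

-3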